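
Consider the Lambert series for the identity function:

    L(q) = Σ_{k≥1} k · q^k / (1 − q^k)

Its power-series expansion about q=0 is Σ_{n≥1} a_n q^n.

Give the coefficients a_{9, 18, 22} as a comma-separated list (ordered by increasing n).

d|9:{9,3,1}  Σf=9+3+1=13
d|18:{18,9,6,3,2,1}  Σf=18+9+6+3+2+1=39
n=22: 1·22 2·11 11·2 22·1  f→[1+2+11+22]=36

13, 39, 36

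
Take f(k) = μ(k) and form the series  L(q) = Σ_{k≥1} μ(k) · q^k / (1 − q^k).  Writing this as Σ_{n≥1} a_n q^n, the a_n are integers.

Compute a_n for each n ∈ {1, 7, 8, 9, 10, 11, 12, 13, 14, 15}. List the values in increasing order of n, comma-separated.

[q^1] μ(1)=1 ⇒ 1
q^7  k|7↦μ(k): 1:1 7:-1  a_7=0
n=8: 8·1 4·2 2·4 1·8  μ→[0+0+(-1)+1]=0
n=9: 9·1 3·3 1·9  μ→[0+(-1)+1]=0
n=10: 1·10 2·5 5·2 10·1  μ→[1+(-1)+(-1)+1]=0
n=11: 1·11 11·1  μ→[1+(-1)]=0
q^12  k|12↦μ(k): 12:0 6:1 4:0 3:-1 2:-1 1:1  a_12=0
q^13  k|13↦μ(k): 13:-1 1:1  a_13=0
q^14  k|14↦μ(k): 1:1 2:-1 7:-1 14:1  a_14=0
[q^15] μ(1)=1,μ(3)=-1,μ(5)=-1,μ(15)=1 ⇒ 0

1, 0, 0, 0, 0, 0, 0, 0, 0, 0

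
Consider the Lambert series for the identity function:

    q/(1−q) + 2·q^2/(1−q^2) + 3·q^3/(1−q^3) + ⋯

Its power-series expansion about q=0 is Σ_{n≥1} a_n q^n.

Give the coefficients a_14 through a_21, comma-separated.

n=14: 14·1 7·2 2·7 1·14  f→[14+7+2+1]=24
q^15  k|15↦f(k): 1:1 3:3 5:5 15:15  a_15=24
[q^16] f(16)=16,f(8)=8,f(4)=4,f(2)=2,f(1)=1 ⇒ 31
d|17:{17,1}  Σf=17+1=18
q^18  k|18↦f(k): 18:18 9:9 6:6 3:3 2:2 1:1  a_18=39
q^19  k|19↦f(k): 19:19 1:1  a_19=20
d|20:{1,2,4,5,10,20}  Σf=1+2+4+5+10+20=42
q^21  k|21↦f(k): 1:1 3:3 7:7 21:21  a_21=32

24, 24, 31, 18, 39, 20, 42, 32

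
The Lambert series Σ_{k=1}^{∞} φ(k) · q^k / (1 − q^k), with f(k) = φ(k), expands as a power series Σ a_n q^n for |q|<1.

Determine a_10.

q^10  k|10↦φ(k): 10:4 5:4 2:1 1:1  a_10=10

a_10 = 10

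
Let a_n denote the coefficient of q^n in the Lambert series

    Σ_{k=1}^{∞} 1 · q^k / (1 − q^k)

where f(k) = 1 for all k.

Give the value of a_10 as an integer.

a_10 = 4

[q^10] f(10)=1,f(5)=1,f(2)=1,f(1)=1 ⇒ 4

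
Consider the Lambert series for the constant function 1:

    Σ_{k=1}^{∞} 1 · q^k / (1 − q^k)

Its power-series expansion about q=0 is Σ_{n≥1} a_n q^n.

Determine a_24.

q^24  k|24↦f(k): 1:1 2:1 3:1 4:1 6:1 8:1 12:1 24:1  a_24=8

a_24 = 8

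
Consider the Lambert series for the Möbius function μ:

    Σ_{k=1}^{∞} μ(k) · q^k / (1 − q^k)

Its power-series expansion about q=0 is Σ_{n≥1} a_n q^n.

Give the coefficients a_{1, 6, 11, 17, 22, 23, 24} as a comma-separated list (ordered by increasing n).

1, 0, 0, 0, 0, 0, 0

q^1  k|1↦μ(k): 1:1  a_1=1
q^6  k|6↦μ(k): 6:1 3:-1 2:-1 1:1  a_6=0
[q^11] μ(1)=1,μ(11)=-1 ⇒ 0
d|17:{17,1}  Σμ=(-1)+1=0
d|22:{1,2,11,22}  Σμ=1+(-1)+(-1)+1=0
d|23:{23,1}  Σμ=(-1)+1=0
[q^24] μ(1)=1,μ(2)=-1,μ(3)=-1,μ(4)=0,μ(6)=1,μ(8)=0,μ(12)=0,μ(24)=0 ⇒ 0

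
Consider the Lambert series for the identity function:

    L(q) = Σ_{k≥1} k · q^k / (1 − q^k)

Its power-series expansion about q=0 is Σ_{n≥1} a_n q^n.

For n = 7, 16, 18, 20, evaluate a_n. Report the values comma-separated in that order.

d|7:{7,1}  Σf=7+1=8
[q^16] f(16)=16,f(8)=8,f(4)=4,f(2)=2,f(1)=1 ⇒ 31
[q^18] f(18)=18,f(9)=9,f(6)=6,f(3)=3,f(2)=2,f(1)=1 ⇒ 39
d|20:{20,10,5,4,2,1}  Σf=20+10+5+4+2+1=42

8, 31, 39, 42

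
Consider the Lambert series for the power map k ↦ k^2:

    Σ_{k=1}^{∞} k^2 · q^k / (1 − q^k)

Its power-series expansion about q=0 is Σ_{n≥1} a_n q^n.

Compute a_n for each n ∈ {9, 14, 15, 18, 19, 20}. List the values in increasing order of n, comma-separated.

91, 250, 260, 455, 362, 546

d|9:{9,3,1}  Σf=81+9+1=91
n=14: 14·1 7·2 2·7 1·14  f→[196+49+4+1]=250
[q^15] f(1)=1,f(3)=9,f(5)=25,f(15)=225 ⇒ 260
[q^18] f(18)=324,f(9)=81,f(6)=36,f(3)=9,f(2)=4,f(1)=1 ⇒ 455
n=19: 19·1 1·19  f→[361+1]=362
n=20: 20·1 10·2 5·4 4·5 2·10 1·20  f→[400+100+25+16+4+1]=546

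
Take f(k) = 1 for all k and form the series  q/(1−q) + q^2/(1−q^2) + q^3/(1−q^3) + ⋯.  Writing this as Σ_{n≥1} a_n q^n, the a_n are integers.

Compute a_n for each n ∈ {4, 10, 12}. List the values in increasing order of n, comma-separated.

[q^4] f(4)=1,f(2)=1,f(1)=1 ⇒ 3
d|10:{10,5,2,1}  Σf=1+1+1+1=4
[q^12] f(12)=1,f(6)=1,f(4)=1,f(3)=1,f(2)=1,f(1)=1 ⇒ 6

3, 4, 6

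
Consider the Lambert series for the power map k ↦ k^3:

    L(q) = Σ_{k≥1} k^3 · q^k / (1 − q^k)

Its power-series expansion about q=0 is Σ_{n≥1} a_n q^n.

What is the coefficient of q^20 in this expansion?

a_20 = 9198

n=20: 1·20 2·10 4·5 5·4 10·2 20·1  f→[1+8+64+125+1000+8000]=9198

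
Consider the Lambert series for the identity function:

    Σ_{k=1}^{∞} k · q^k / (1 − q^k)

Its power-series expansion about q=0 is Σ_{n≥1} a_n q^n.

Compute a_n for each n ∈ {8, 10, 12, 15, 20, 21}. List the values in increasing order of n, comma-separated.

15, 18, 28, 24, 42, 32

n=8: 1·8 2·4 4·2 8·1  f→[1+2+4+8]=15
n=10: 10·1 5·2 2·5 1·10  f→[10+5+2+1]=18
[q^12] f(1)=1,f(2)=2,f(3)=3,f(4)=4,f(6)=6,f(12)=12 ⇒ 28
q^15  k|15↦f(k): 1:1 3:3 5:5 15:15  a_15=24
n=20: 1·20 2·10 4·5 5·4 10·2 20·1  f→[1+2+4+5+10+20]=42
q^21  k|21↦f(k): 21:21 7:7 3:3 1:1  a_21=32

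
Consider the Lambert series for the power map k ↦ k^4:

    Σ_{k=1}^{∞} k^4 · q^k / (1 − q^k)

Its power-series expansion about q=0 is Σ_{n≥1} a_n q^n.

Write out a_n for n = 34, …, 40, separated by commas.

1419874, 1503652, 1813539, 1874162, 2215474, 2342084, 2734994

d|34:{34,17,2,1}  Σf=1336336+83521+16+1=1419874
q^35  k|35↦f(k): 35:1500625 7:2401 5:625 1:1  a_35=1503652
d|36:{36,18,12,9,6,4,3,2,1}  Σf=1679616+104976+20736+6561+1296+256+81+16+1=1813539
n=37: 37·1 1·37  f→[1874161+1]=1874162
q^38  k|38↦f(k): 1:1 2:16 19:130321 38:2085136  a_38=2215474
n=39: 1·39 3·13 13·3 39·1  f→[1+81+28561+2313441]=2342084
n=40: 40·1 20·2 10·4 8·5 5·8 4·10 2·20 1·40  f→[2560000+160000+10000+4096+625+256+16+1]=2734994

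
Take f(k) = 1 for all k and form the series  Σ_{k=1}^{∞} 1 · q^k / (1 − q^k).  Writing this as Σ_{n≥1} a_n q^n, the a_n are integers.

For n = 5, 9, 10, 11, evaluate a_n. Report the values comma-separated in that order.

[q^5] f(1)=1,f(5)=1 ⇒ 2
[q^9] f(9)=1,f(3)=1,f(1)=1 ⇒ 3
[q^10] f(1)=1,f(2)=1,f(5)=1,f(10)=1 ⇒ 4
[q^11] f(1)=1,f(11)=1 ⇒ 2

2, 3, 4, 2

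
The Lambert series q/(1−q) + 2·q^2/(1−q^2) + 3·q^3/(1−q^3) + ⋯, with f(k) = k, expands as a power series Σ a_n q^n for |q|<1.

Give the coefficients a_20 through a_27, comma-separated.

q^20  k|20↦f(k): 1:1 2:2 4:4 5:5 10:10 20:20  a_20=42
q^21  k|21↦f(k): 21:21 7:7 3:3 1:1  a_21=32
q^22  k|22↦f(k): 1:1 2:2 11:11 22:22  a_22=36
q^23  k|23↦f(k): 23:23 1:1  a_23=24
[q^24] f(24)=24,f(12)=12,f(8)=8,f(6)=6,f(4)=4,f(3)=3,f(2)=2,f(1)=1 ⇒ 60
q^25  k|25↦f(k): 25:25 5:5 1:1  a_25=31
[q^26] f(26)=26,f(13)=13,f(2)=2,f(1)=1 ⇒ 42
q^27  k|27↦f(k): 27:27 9:9 3:3 1:1  a_27=40

42, 32, 36, 24, 60, 31, 42, 40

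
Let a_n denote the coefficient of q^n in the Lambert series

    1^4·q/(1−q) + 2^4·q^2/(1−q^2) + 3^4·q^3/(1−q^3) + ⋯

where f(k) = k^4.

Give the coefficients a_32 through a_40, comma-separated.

1118481, 1200644, 1419874, 1503652, 1813539, 1874162, 2215474, 2342084, 2734994

d|32:{32,16,8,4,2,1}  Σf=1048576+65536+4096+256+16+1=1118481
n=33: 1·33 3·11 11·3 33·1  f→[1+81+14641+1185921]=1200644
[q^34] f(34)=1336336,f(17)=83521,f(2)=16,f(1)=1 ⇒ 1419874
d|35:{35,7,5,1}  Σf=1500625+2401+625+1=1503652
q^36  k|36↦f(k): 1:1 2:16 3:81 4:256 6:1296 9:6561 12:20736 18:104976 36:1679616  a_36=1813539
d|37:{1,37}  Σf=1+1874161=1874162
d|38:{38,19,2,1}  Σf=2085136+130321+16+1=2215474
q^39  k|39↦f(k): 1:1 3:81 13:28561 39:2313441  a_39=2342084
n=40: 40·1 20·2 10·4 8·5 5·8 4·10 2·20 1·40  f→[2560000+160000+10000+4096+625+256+16+1]=2734994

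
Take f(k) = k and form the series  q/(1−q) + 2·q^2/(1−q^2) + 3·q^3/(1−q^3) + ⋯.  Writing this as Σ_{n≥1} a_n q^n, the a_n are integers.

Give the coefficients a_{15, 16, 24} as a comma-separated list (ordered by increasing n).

24, 31, 60

q^15  k|15↦f(k): 15:15 5:5 3:3 1:1  a_15=24
d|16:{16,8,4,2,1}  Σf=16+8+4+2+1=31
[q^24] f(1)=1,f(2)=2,f(3)=3,f(4)=4,f(6)=6,f(8)=8,f(12)=12,f(24)=24 ⇒ 60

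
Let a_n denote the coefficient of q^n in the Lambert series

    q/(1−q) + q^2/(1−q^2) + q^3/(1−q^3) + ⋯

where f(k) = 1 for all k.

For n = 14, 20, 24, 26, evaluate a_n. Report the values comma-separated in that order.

d|14:{1,2,7,14}  Σf=1+1+1+1=4
q^20  k|20↦f(k): 20:1 10:1 5:1 4:1 2:1 1:1  a_20=6
[q^24] f(24)=1,f(12)=1,f(8)=1,f(6)=1,f(4)=1,f(3)=1,f(2)=1,f(1)=1 ⇒ 8
n=26: 26·1 13·2 2·13 1·26  f→[1+1+1+1]=4

4, 6, 8, 4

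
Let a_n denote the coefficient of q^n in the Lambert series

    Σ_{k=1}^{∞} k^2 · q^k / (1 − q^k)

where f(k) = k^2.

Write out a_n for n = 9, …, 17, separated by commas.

91, 130, 122, 210, 170, 250, 260, 341, 290

n=9: 1·9 3·3 9·1  f→[1+9+81]=91
n=10: 10·1 5·2 2·5 1·10  f→[100+25+4+1]=130
n=11: 11·1 1·11  f→[121+1]=122
d|12:{12,6,4,3,2,1}  Σf=144+36+16+9+4+1=210
d|13:{1,13}  Σf=1+169=170
[q^14] f(14)=196,f(7)=49,f(2)=4,f(1)=1 ⇒ 250
q^15  k|15↦f(k): 15:225 5:25 3:9 1:1  a_15=260
d|16:{16,8,4,2,1}  Σf=256+64+16+4+1=341
n=17: 17·1 1·17  f→[289+1]=290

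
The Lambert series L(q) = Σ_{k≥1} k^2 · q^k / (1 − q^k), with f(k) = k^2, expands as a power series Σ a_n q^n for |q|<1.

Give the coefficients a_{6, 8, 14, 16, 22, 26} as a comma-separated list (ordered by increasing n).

50, 85, 250, 341, 610, 850

[q^6] f(6)=36,f(3)=9,f(2)=4,f(1)=1 ⇒ 50
d|8:{1,2,4,8}  Σf=1+4+16+64=85
d|14:{14,7,2,1}  Σf=196+49+4+1=250
n=16: 16·1 8·2 4·4 2·8 1·16  f→[256+64+16+4+1]=341
d|22:{1,2,11,22}  Σf=1+4+121+484=610
[q^26] f(1)=1,f(2)=4,f(13)=169,f(26)=676 ⇒ 850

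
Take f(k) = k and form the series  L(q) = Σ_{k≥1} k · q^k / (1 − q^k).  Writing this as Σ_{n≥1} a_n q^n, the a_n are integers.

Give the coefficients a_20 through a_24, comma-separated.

n=20: 20·1 10·2 5·4 4·5 2·10 1·20  f→[20+10+5+4+2+1]=42
d|21:{1,3,7,21}  Σf=1+3+7+21=32
q^22  k|22↦f(k): 1:1 2:2 11:11 22:22  a_22=36
[q^23] f(23)=23,f(1)=1 ⇒ 24
[q^24] f(24)=24,f(12)=12,f(8)=8,f(6)=6,f(4)=4,f(3)=3,f(2)=2,f(1)=1 ⇒ 60

42, 32, 36, 24, 60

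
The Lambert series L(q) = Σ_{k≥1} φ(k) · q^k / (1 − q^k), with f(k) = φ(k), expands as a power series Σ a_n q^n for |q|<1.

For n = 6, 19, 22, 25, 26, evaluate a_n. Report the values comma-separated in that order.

q^6  k|6↦φ(k): 6:2 3:2 2:1 1:1  a_6=6
[q^19] φ(19)=18,φ(1)=1 ⇒ 19
n=22: 22·1 11·2 2·11 1·22  φ→[10+10+1+1]=22
[q^25] φ(25)=20,φ(5)=4,φ(1)=1 ⇒ 25
d|26:{1,2,13,26}  Σφ=1+1+12+12=26

6, 19, 22, 25, 26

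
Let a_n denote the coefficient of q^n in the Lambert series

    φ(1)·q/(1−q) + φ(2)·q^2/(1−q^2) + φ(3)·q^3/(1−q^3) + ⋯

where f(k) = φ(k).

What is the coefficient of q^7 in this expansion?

d|7:{7,1}  Σφ=6+1=7

a_7 = 7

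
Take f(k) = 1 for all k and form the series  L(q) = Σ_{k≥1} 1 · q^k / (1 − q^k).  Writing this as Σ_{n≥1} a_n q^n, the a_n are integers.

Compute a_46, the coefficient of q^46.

a_46 = 4

n=46: 1·46 2·23 23·2 46·1  f→[1+1+1+1]=4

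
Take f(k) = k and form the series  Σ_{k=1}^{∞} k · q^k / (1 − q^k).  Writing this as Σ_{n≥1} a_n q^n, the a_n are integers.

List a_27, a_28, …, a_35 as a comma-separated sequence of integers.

40, 56, 30, 72, 32, 63, 48, 54, 48

d|27:{27,9,3,1}  Σf=27+9+3+1=40
d|28:{28,14,7,4,2,1}  Σf=28+14+7+4+2+1=56
[q^29] f(1)=1,f(29)=29 ⇒ 30
[q^30] f(1)=1,f(2)=2,f(3)=3,f(5)=5,f(6)=6,f(10)=10,f(15)=15,f(30)=30 ⇒ 72
d|31:{1,31}  Σf=1+31=32
q^32  k|32↦f(k): 32:32 16:16 8:8 4:4 2:2 1:1  a_32=63
d|33:{33,11,3,1}  Σf=33+11+3+1=48
n=34: 1·34 2·17 17·2 34·1  f→[1+2+17+34]=54
n=35: 1·35 5·7 7·5 35·1  f→[1+5+7+35]=48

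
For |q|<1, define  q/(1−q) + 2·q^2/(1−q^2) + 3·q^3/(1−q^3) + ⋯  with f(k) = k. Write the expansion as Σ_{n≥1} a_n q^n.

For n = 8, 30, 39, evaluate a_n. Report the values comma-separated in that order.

15, 72, 56

n=8: 1·8 2·4 4·2 8·1  f→[1+2+4+8]=15
n=30: 30·1 15·2 10·3 6·5 5·6 3·10 2·15 1·30  f→[30+15+10+6+5+3+2+1]=72
n=39: 1·39 3·13 13·3 39·1  f→[1+3+13+39]=56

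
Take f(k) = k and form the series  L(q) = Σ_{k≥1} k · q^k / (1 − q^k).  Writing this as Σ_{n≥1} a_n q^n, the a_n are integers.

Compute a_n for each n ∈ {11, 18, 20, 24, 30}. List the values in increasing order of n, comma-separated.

12, 39, 42, 60, 72

d|11:{1,11}  Σf=1+11=12
q^18  k|18↦f(k): 18:18 9:9 6:6 3:3 2:2 1:1  a_18=39
n=20: 1·20 2·10 4·5 5·4 10·2 20·1  f→[1+2+4+5+10+20]=42
n=24: 1·24 2·12 3·8 4·6 6·4 8·3 12·2 24·1  f→[1+2+3+4+6+8+12+24]=60
q^30  k|30↦f(k): 1:1 2:2 3:3 5:5 6:6 10:10 15:15 30:30  a_30=72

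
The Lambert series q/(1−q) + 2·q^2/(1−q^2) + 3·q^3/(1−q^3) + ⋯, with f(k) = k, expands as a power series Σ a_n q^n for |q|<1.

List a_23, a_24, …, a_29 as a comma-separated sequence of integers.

q^23  k|23↦f(k): 23:23 1:1  a_23=24
n=24: 24·1 12·2 8·3 6·4 4·6 3·8 2·12 1·24  f→[24+12+8+6+4+3+2+1]=60
q^25  k|25↦f(k): 1:1 5:5 25:25  a_25=31
[q^26] f(26)=26,f(13)=13,f(2)=2,f(1)=1 ⇒ 42
n=27: 1·27 3·9 9·3 27·1  f→[1+3+9+27]=40
d|28:{1,2,4,7,14,28}  Σf=1+2+4+7+14+28=56
n=29: 29·1 1·29  f→[29+1]=30

24, 60, 31, 42, 40, 56, 30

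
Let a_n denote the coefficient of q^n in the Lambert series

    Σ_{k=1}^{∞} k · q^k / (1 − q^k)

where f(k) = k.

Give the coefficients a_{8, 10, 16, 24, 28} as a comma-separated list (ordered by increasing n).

q^8  k|8↦f(k): 8:8 4:4 2:2 1:1  a_8=15
[q^10] f(10)=10,f(5)=5,f(2)=2,f(1)=1 ⇒ 18
q^16  k|16↦f(k): 16:16 8:8 4:4 2:2 1:1  a_16=31
q^24  k|24↦f(k): 1:1 2:2 3:3 4:4 6:6 8:8 12:12 24:24  a_24=60
d|28:{28,14,7,4,2,1}  Σf=28+14+7+4+2+1=56

15, 18, 31, 60, 56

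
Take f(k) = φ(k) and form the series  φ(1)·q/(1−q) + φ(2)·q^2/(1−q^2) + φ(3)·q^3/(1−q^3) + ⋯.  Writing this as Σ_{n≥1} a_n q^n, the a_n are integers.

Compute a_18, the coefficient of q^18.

[q^18] φ(18)=6,φ(9)=6,φ(6)=2,φ(3)=2,φ(2)=1,φ(1)=1 ⇒ 18

a_18 = 18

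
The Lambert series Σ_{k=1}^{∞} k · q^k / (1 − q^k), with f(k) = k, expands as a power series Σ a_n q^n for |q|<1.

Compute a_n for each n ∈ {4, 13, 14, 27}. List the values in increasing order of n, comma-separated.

7, 14, 24, 40

d|4:{1,2,4}  Σf=1+2+4=7
n=13: 1·13 13·1  f→[1+13]=14
q^14  k|14↦f(k): 14:14 7:7 2:2 1:1  a_14=24
q^27  k|27↦f(k): 27:27 9:9 3:3 1:1  a_27=40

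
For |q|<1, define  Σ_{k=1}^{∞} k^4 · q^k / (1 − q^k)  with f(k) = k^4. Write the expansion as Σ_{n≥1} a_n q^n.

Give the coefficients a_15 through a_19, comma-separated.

51332, 69905, 83522, 112931, 130322

[q^15] f(1)=1,f(3)=81,f(5)=625,f(15)=50625 ⇒ 51332
[q^16] f(16)=65536,f(8)=4096,f(4)=256,f(2)=16,f(1)=1 ⇒ 69905
n=17: 1·17 17·1  f→[1+83521]=83522
d|18:{1,2,3,6,9,18}  Σf=1+16+81+1296+6561+104976=112931
d|19:{19,1}  Σf=130321+1=130322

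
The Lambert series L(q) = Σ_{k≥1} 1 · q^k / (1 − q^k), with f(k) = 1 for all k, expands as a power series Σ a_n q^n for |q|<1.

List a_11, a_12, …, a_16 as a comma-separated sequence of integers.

2, 6, 2, 4, 4, 5

n=11: 11·1 1·11  f→[1+1]=2
[q^12] f(1)=1,f(2)=1,f(3)=1,f(4)=1,f(6)=1,f(12)=1 ⇒ 6
n=13: 13·1 1·13  f→[1+1]=2
d|14:{1,2,7,14}  Σf=1+1+1+1=4
d|15:{1,3,5,15}  Σf=1+1+1+1=4
d|16:{16,8,4,2,1}  Σf=1+1+1+1+1=5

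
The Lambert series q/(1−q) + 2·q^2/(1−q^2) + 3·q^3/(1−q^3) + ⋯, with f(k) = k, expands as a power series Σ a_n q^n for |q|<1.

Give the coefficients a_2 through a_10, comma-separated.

d|2:{2,1}  Σf=2+1=3
d|3:{3,1}  Σf=3+1=4
d|4:{1,2,4}  Σf=1+2+4=7
q^5  k|5↦f(k): 1:1 5:5  a_5=6
d|6:{6,3,2,1}  Σf=6+3+2+1=12
q^7  k|7↦f(k): 1:1 7:7  a_7=8
d|8:{1,2,4,8}  Σf=1+2+4+8=15
q^9  k|9↦f(k): 1:1 3:3 9:9  a_9=13
n=10: 10·1 5·2 2·5 1·10  f→[10+5+2+1]=18

3, 4, 7, 6, 12, 8, 15, 13, 18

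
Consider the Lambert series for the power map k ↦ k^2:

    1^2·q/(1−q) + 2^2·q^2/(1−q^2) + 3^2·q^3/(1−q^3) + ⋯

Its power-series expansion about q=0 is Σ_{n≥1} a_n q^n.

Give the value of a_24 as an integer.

n=24: 1·24 2·12 3·8 4·6 6·4 8·3 12·2 24·1  f→[1+4+9+16+36+64+144+576]=850

a_24 = 850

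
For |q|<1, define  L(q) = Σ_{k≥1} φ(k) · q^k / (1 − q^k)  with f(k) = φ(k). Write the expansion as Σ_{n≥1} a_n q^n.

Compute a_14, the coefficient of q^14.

[q^14] φ(1)=1,φ(2)=1,φ(7)=6,φ(14)=6 ⇒ 14

a_14 = 14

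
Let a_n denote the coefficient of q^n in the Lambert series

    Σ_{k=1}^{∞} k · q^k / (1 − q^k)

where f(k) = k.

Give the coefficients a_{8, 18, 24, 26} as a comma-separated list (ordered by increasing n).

15, 39, 60, 42

q^8  k|8↦f(k): 8:8 4:4 2:2 1:1  a_8=15
q^18  k|18↦f(k): 18:18 9:9 6:6 3:3 2:2 1:1  a_18=39
d|24:{24,12,8,6,4,3,2,1}  Σf=24+12+8+6+4+3+2+1=60
[q^26] f(1)=1,f(2)=2,f(13)=13,f(26)=26 ⇒ 42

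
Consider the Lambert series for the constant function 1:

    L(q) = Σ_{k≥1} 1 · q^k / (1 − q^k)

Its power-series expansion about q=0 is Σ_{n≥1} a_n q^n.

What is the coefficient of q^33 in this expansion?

a_33 = 4

q^33  k|33↦f(k): 1:1 3:1 11:1 33:1  a_33=4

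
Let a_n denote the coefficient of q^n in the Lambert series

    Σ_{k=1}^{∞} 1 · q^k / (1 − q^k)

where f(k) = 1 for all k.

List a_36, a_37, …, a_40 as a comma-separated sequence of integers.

9, 2, 4, 4, 8

[q^36] f(1)=1,f(2)=1,f(3)=1,f(4)=1,f(6)=1,f(9)=1,f(12)=1,f(18)=1,f(36)=1 ⇒ 9
d|37:{1,37}  Σf=1+1=2
n=38: 38·1 19·2 2·19 1·38  f→[1+1+1+1]=4
[q^39] f(39)=1,f(13)=1,f(3)=1,f(1)=1 ⇒ 4
n=40: 40·1 20·2 10·4 8·5 5·8 4·10 2·20 1·40  f→[1+1+1+1+1+1+1+1]=8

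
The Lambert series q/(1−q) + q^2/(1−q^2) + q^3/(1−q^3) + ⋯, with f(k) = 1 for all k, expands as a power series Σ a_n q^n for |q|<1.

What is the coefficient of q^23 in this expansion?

a_23 = 2

[q^23] f(1)=1,f(23)=1 ⇒ 2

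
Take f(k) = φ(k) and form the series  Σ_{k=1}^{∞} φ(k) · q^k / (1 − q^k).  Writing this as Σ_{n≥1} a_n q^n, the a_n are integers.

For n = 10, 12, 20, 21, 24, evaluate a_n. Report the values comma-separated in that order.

[q^10] φ(10)=4,φ(5)=4,φ(2)=1,φ(1)=1 ⇒ 10
n=12: 1·12 2·6 3·4 4·3 6·2 12·1  φ→[1+1+2+2+2+4]=12
[q^20] φ(1)=1,φ(2)=1,φ(4)=2,φ(5)=4,φ(10)=4,φ(20)=8 ⇒ 20
d|21:{1,3,7,21}  Σφ=1+2+6+12=21
n=24: 24·1 12·2 8·3 6·4 4·6 3·8 2·12 1·24  φ→[8+4+4+2+2+2+1+1]=24

10, 12, 20, 21, 24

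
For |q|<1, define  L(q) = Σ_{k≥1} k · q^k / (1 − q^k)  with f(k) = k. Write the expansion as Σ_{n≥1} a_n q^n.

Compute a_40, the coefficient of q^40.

a_40 = 90

n=40: 40·1 20·2 10·4 8·5 5·8 4·10 2·20 1·40  f→[40+20+10+8+5+4+2+1]=90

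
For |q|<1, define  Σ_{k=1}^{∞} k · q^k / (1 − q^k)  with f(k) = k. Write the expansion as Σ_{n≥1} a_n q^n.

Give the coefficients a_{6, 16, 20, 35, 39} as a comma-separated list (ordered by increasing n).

12, 31, 42, 48, 56

n=6: 1·6 2·3 3·2 6·1  f→[1+2+3+6]=12
q^16  k|16↦f(k): 16:16 8:8 4:4 2:2 1:1  a_16=31
d|20:{20,10,5,4,2,1}  Σf=20+10+5+4+2+1=42
q^35  k|35↦f(k): 35:35 7:7 5:5 1:1  a_35=48
q^39  k|39↦f(k): 39:39 13:13 3:3 1:1  a_39=56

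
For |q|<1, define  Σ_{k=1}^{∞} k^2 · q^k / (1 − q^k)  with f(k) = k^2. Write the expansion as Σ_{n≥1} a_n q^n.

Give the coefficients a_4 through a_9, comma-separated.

[q^4] f(1)=1,f(2)=4,f(4)=16 ⇒ 21
q^5  k|5↦f(k): 5:25 1:1  a_5=26
d|6:{1,2,3,6}  Σf=1+4+9+36=50
[q^7] f(7)=49,f(1)=1 ⇒ 50
[q^8] f(1)=1,f(2)=4,f(4)=16,f(8)=64 ⇒ 85
[q^9] f(9)=81,f(3)=9,f(1)=1 ⇒ 91

21, 26, 50, 50, 85, 91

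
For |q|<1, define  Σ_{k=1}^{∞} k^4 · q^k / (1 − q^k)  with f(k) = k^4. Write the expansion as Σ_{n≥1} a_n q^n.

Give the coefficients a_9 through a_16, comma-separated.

n=9: 9·1 3·3 1·9  f→[6561+81+1]=6643
q^10  k|10↦f(k): 10:10000 5:625 2:16 1:1  a_10=10642
[q^11] f(11)=14641,f(1)=1 ⇒ 14642
n=12: 12·1 6·2 4·3 3·4 2·6 1·12  f→[20736+1296+256+81+16+1]=22386
[q^13] f(13)=28561,f(1)=1 ⇒ 28562
n=14: 14·1 7·2 2·7 1·14  f→[38416+2401+16+1]=40834
q^15  k|15↦f(k): 1:1 3:81 5:625 15:50625  a_15=51332
[q^16] f(16)=65536,f(8)=4096,f(4)=256,f(2)=16,f(1)=1 ⇒ 69905

6643, 10642, 14642, 22386, 28562, 40834, 51332, 69905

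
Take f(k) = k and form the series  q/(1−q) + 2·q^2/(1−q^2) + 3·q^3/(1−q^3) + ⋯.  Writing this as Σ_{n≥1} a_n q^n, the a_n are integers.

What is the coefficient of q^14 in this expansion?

a_14 = 24

d|14:{14,7,2,1}  Σf=14+7+2+1=24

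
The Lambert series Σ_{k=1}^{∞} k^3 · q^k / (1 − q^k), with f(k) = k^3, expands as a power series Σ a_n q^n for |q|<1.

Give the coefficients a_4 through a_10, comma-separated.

[q^4] f(4)=64,f(2)=8,f(1)=1 ⇒ 73
q^5  k|5↦f(k): 1:1 5:125  a_5=126
n=6: 1·6 2·3 3·2 6·1  f→[1+8+27+216]=252
q^7  k|7↦f(k): 7:343 1:1  a_7=344
q^8  k|8↦f(k): 8:512 4:64 2:8 1:1  a_8=585
d|9:{1,3,9}  Σf=1+27+729=757
d|10:{10,5,2,1}  Σf=1000+125+8+1=1134

73, 126, 252, 344, 585, 757, 1134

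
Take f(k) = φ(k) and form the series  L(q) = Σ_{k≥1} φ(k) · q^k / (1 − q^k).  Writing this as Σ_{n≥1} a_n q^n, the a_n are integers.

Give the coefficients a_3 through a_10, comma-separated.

q^3  k|3↦φ(k): 1:1 3:2  a_3=3
[q^4] φ(4)=2,φ(2)=1,φ(1)=1 ⇒ 4
d|5:{1,5}  Σφ=1+4=5
q^6  k|6↦φ(k): 6:2 3:2 2:1 1:1  a_6=6
n=7: 7·1 1·7  φ→[6+1]=7
n=8: 8·1 4·2 2·4 1·8  φ→[4+2+1+1]=8
[q^9] φ(1)=1,φ(3)=2,φ(9)=6 ⇒ 9
d|10:{10,5,2,1}  Σφ=4+4+1+1=10

3, 4, 5, 6, 7, 8, 9, 10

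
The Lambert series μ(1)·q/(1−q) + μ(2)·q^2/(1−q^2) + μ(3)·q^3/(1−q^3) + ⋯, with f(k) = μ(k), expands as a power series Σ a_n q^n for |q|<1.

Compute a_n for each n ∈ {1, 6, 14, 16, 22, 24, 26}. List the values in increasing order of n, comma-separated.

n=1: 1·1  μ→[1]=1
[q^6] μ(1)=1,μ(2)=-1,μ(3)=-1,μ(6)=1 ⇒ 0
d|14:{14,7,2,1}  Σμ=1+(-1)+(-1)+1=0
[q^16] μ(1)=1,μ(2)=-1,μ(4)=0,μ(8)=0,μ(16)=0 ⇒ 0
n=22: 1·22 2·11 11·2 22·1  μ→[1+(-1)+(-1)+1]=0
d|24:{1,2,3,4,6,8,12,24}  Σμ=1+(-1)+(-1)+0+1+0+0+0=0
q^26  k|26↦μ(k): 1:1 2:-1 13:-1 26:1  a_26=0

1, 0, 0, 0, 0, 0, 0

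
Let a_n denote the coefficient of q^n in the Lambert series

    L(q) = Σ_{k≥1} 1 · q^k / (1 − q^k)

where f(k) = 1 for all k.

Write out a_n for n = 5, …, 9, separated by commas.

d|5:{1,5}  Σf=1+1=2
d|6:{6,3,2,1}  Σf=1+1+1+1=4
[q^7] f(7)=1,f(1)=1 ⇒ 2
n=8: 8·1 4·2 2·4 1·8  f→[1+1+1+1]=4
d|9:{1,3,9}  Σf=1+1+1=3

2, 4, 2, 4, 3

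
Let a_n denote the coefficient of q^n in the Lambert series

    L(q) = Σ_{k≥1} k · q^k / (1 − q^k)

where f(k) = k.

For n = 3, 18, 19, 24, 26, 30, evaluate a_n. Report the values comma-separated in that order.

4, 39, 20, 60, 42, 72

d|3:{3,1}  Σf=3+1=4
d|18:{1,2,3,6,9,18}  Σf=1+2+3+6+9+18=39
n=19: 19·1 1·19  f→[19+1]=20
d|24:{1,2,3,4,6,8,12,24}  Σf=1+2+3+4+6+8+12+24=60
q^26  k|26↦f(k): 1:1 2:2 13:13 26:26  a_26=42
[q^30] f(1)=1,f(2)=2,f(3)=3,f(5)=5,f(6)=6,f(10)=10,f(15)=15,f(30)=30 ⇒ 72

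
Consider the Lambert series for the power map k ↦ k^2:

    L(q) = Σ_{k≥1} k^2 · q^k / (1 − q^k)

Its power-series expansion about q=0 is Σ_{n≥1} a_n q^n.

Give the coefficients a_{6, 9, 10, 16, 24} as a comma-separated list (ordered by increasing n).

n=6: 6·1 3·2 2·3 1·6  f→[36+9+4+1]=50
n=9: 9·1 3·3 1·9  f→[81+9+1]=91
q^10  k|10↦f(k): 1:1 2:4 5:25 10:100  a_10=130
n=16: 16·1 8·2 4·4 2·8 1·16  f→[256+64+16+4+1]=341
q^24  k|24↦f(k): 24:576 12:144 8:64 6:36 4:16 3:9 2:4 1:1  a_24=850

50, 91, 130, 341, 850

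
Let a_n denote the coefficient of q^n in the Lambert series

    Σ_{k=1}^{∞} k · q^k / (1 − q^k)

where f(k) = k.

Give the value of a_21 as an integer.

a_21 = 32

n=21: 1·21 3·7 7·3 21·1  f→[1+3+7+21]=32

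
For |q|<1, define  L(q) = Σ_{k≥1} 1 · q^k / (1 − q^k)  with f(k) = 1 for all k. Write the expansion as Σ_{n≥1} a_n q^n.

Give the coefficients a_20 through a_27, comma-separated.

[q^20] f(1)=1,f(2)=1,f(4)=1,f(5)=1,f(10)=1,f(20)=1 ⇒ 6
[q^21] f(21)=1,f(7)=1,f(3)=1,f(1)=1 ⇒ 4
q^22  k|22↦f(k): 1:1 2:1 11:1 22:1  a_22=4
[q^23] f(23)=1,f(1)=1 ⇒ 2
q^24  k|24↦f(k): 1:1 2:1 3:1 4:1 6:1 8:1 12:1 24:1  a_24=8
n=25: 1·25 5·5 25·1  f→[1+1+1]=3
[q^26] f(1)=1,f(2)=1,f(13)=1,f(26)=1 ⇒ 4
d|27:{27,9,3,1}  Σf=1+1+1+1=4

6, 4, 4, 2, 8, 3, 4, 4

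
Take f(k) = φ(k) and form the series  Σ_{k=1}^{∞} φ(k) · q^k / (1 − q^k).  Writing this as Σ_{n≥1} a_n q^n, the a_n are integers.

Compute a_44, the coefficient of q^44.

[q^44] φ(1)=1,φ(2)=1,φ(4)=2,φ(11)=10,φ(22)=10,φ(44)=20 ⇒ 44

a_44 = 44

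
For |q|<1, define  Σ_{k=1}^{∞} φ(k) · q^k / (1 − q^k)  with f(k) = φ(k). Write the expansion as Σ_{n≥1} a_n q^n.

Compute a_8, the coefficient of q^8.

n=8: 1·8 2·4 4·2 8·1  φ→[1+1+2+4]=8

a_8 = 8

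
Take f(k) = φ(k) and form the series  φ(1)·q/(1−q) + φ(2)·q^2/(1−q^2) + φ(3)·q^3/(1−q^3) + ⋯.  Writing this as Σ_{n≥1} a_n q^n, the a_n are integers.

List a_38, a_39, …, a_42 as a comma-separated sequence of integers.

q^38  k|38↦φ(k): 38:18 19:18 2:1 1:1  a_38=38
n=39: 1·39 3·13 13·3 39·1  φ→[1+2+12+24]=39
[q^40] φ(40)=16,φ(20)=8,φ(10)=4,φ(8)=4,φ(5)=4,φ(4)=2,φ(2)=1,φ(1)=1 ⇒ 40
d|41:{1,41}  Σφ=1+40=41
d|42:{1,2,3,6,7,14,21,42}  Σφ=1+1+2+2+6+6+12+12=42

38, 39, 40, 41, 42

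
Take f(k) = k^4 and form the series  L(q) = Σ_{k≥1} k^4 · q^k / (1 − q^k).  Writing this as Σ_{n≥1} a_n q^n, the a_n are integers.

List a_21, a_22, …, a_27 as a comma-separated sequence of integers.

196964, 248914, 279842, 358258, 391251, 485554, 538084

[q^21] f(1)=1,f(3)=81,f(7)=2401,f(21)=194481 ⇒ 196964
q^22  k|22↦f(k): 22:234256 11:14641 2:16 1:1  a_22=248914
q^23  k|23↦f(k): 23:279841 1:1  a_23=279842
d|24:{1,2,3,4,6,8,12,24}  Σf=1+16+81+256+1296+4096+20736+331776=358258
n=25: 25·1 5·5 1·25  f→[390625+625+1]=391251
[q^26] f(26)=456976,f(13)=28561,f(2)=16,f(1)=1 ⇒ 485554
[q^27] f(1)=1,f(3)=81,f(9)=6561,f(27)=531441 ⇒ 538084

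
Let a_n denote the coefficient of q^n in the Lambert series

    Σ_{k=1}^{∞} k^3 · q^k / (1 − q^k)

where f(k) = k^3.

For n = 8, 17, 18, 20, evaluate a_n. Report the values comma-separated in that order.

585, 4914, 6813, 9198

[q^8] f(8)=512,f(4)=64,f(2)=8,f(1)=1 ⇒ 585
[q^17] f(1)=1,f(17)=4913 ⇒ 4914
n=18: 1·18 2·9 3·6 6·3 9·2 18·1  f→[1+8+27+216+729+5832]=6813
[q^20] f(1)=1,f(2)=8,f(4)=64,f(5)=125,f(10)=1000,f(20)=8000 ⇒ 9198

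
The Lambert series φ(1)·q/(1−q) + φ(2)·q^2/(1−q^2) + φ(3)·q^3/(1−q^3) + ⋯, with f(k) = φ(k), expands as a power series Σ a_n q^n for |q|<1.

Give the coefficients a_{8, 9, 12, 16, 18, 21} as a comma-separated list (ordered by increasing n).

d|8:{8,4,2,1}  Σφ=4+2+1+1=8
[q^9] φ(9)=6,φ(3)=2,φ(1)=1 ⇒ 9
d|12:{12,6,4,3,2,1}  Σφ=4+2+2+2+1+1=12
n=16: 16·1 8·2 4·4 2·8 1·16  φ→[8+4+2+1+1]=16
q^18  k|18↦φ(k): 18:6 9:6 6:2 3:2 2:1 1:1  a_18=18
n=21: 21·1 7·3 3·7 1·21  φ→[12+6+2+1]=21

8, 9, 12, 16, 18, 21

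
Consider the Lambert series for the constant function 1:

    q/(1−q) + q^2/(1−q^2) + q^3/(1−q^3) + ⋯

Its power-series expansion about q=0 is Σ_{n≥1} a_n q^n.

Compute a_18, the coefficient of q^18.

a_18 = 6

[q^18] f(18)=1,f(9)=1,f(6)=1,f(3)=1,f(2)=1,f(1)=1 ⇒ 6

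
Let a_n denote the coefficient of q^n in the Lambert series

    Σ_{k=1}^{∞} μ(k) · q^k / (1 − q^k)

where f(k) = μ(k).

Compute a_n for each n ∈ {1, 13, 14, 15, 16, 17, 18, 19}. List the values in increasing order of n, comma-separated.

d|1:{1}  Σμ=1=1
d|13:{1,13}  Σμ=1+(-1)=0
q^14  k|14↦μ(k): 14:1 7:-1 2:-1 1:1  a_14=0
q^15  k|15↦μ(k): 1:1 3:-1 5:-1 15:1  a_15=0
q^16  k|16↦μ(k): 1:1 2:-1 4:0 8:0 16:0  a_16=0
n=17: 1·17 17·1  μ→[1+(-1)]=0
n=18: 18·1 9·2 6·3 3·6 2·9 1·18  μ→[0+0+1+(-1)+(-1)+1]=0
d|19:{19,1}  Σμ=(-1)+1=0

1, 0, 0, 0, 0, 0, 0, 0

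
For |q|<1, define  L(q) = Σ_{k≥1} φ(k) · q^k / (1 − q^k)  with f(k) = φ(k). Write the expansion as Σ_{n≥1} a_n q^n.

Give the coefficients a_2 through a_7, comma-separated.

q^2  k|2↦φ(k): 2:1 1:1  a_2=2
q^3  k|3↦φ(k): 3:2 1:1  a_3=3
q^4  k|4↦φ(k): 4:2 2:1 1:1  a_4=4
n=5: 1·5 5·1  φ→[1+4]=5
n=6: 1·6 2·3 3·2 6·1  φ→[1+1+2+2]=6
d|7:{7,1}  Σφ=6+1=7

2, 3, 4, 5, 6, 7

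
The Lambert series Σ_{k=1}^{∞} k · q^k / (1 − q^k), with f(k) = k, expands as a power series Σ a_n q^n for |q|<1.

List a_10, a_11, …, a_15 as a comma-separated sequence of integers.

18, 12, 28, 14, 24, 24

n=10: 1·10 2·5 5·2 10·1  f→[1+2+5+10]=18
q^11  k|11↦f(k): 11:11 1:1  a_11=12
n=12: 12·1 6·2 4·3 3·4 2·6 1·12  f→[12+6+4+3+2+1]=28
[q^13] f(13)=13,f(1)=1 ⇒ 14
q^14  k|14↦f(k): 1:1 2:2 7:7 14:14  a_14=24
q^15  k|15↦f(k): 15:15 5:5 3:3 1:1  a_15=24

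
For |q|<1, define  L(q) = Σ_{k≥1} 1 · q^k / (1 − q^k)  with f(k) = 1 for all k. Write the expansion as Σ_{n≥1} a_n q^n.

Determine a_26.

a_26 = 4

q^26  k|26↦f(k): 1:1 2:1 13:1 26:1  a_26=4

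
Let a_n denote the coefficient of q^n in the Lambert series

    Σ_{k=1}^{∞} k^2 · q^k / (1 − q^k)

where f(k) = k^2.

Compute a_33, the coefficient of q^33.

a_33 = 1220

n=33: 33·1 11·3 3·11 1·33  f→[1089+121+9+1]=1220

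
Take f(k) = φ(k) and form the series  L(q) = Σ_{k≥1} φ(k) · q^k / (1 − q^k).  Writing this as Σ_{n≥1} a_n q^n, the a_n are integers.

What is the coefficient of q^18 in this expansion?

n=18: 1·18 2·9 3·6 6·3 9·2 18·1  φ→[1+1+2+2+6+6]=18

a_18 = 18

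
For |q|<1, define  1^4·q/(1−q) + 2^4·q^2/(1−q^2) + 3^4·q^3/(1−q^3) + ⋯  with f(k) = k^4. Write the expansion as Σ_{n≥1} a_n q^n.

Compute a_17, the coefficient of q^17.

n=17: 1·17 17·1  f→[1+83521]=83522

a_17 = 83522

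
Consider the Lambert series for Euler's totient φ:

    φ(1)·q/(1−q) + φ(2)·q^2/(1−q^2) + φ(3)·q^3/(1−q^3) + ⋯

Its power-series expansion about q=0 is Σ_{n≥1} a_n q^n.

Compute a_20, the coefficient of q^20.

[q^20] φ(1)=1,φ(2)=1,φ(4)=2,φ(5)=4,φ(10)=4,φ(20)=8 ⇒ 20

a_20 = 20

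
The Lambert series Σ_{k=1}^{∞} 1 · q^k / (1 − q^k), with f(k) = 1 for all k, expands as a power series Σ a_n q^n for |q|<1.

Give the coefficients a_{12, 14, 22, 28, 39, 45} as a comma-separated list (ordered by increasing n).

6, 4, 4, 6, 4, 6

q^12  k|12↦f(k): 1:1 2:1 3:1 4:1 6:1 12:1  a_12=6
d|14:{14,7,2,1}  Σf=1+1+1+1=4
n=22: 22·1 11·2 2·11 1·22  f→[1+1+1+1]=4
[q^28] f(28)=1,f(14)=1,f(7)=1,f(4)=1,f(2)=1,f(1)=1 ⇒ 6
d|39:{39,13,3,1}  Σf=1+1+1+1=4
q^45  k|45↦f(k): 1:1 3:1 5:1 9:1 15:1 45:1  a_45=6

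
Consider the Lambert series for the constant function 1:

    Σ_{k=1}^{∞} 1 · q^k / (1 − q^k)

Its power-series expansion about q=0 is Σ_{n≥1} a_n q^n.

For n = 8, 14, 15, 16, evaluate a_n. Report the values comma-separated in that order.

n=8: 8·1 4·2 2·4 1·8  f→[1+1+1+1]=4
q^14  k|14↦f(k): 14:1 7:1 2:1 1:1  a_14=4
q^15  k|15↦f(k): 1:1 3:1 5:1 15:1  a_15=4
n=16: 16·1 8·2 4·4 2·8 1·16  f→[1+1+1+1+1]=5

4, 4, 4, 5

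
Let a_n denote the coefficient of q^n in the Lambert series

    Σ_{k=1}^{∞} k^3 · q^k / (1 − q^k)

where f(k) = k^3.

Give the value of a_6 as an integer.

a_6 = 252

d|6:{6,3,2,1}  Σf=216+27+8+1=252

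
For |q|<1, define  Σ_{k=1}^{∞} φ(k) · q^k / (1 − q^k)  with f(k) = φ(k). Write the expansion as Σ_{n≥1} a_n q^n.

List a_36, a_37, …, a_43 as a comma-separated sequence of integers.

n=36: 36·1 18·2 12·3 9·4 6·6 4·9 3·12 2·18 1·36  φ→[12+6+4+6+2+2+2+1+1]=36
d|37:{1,37}  Σφ=1+36=37
d|38:{38,19,2,1}  Σφ=18+18+1+1=38
q^39  k|39↦φ(k): 1:1 3:2 13:12 39:24  a_39=39
q^40  k|40↦φ(k): 1:1 2:1 4:2 5:4 8:4 10:4 20:8 40:16  a_40=40
n=41: 1·41 41·1  φ→[1+40]=41
d|42:{42,21,14,7,6,3,2,1}  Σφ=12+12+6+6+2+2+1+1=42
n=43: 43·1 1·43  φ→[42+1]=43

36, 37, 38, 39, 40, 41, 42, 43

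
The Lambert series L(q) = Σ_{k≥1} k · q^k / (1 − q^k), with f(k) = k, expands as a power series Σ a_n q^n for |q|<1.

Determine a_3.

a_3 = 4

d|3:{1,3}  Σf=1+3=4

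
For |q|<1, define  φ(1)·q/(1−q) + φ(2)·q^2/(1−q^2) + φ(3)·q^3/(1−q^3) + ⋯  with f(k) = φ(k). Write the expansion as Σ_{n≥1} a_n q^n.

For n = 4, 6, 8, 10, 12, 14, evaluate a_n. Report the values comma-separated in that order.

d|4:{4,2,1}  Σφ=2+1+1=4
q^6  k|6↦φ(k): 1:1 2:1 3:2 6:2  a_6=6
n=8: 1·8 2·4 4·2 8·1  φ→[1+1+2+4]=8
q^10  k|10↦φ(k): 1:1 2:1 5:4 10:4  a_10=10
n=12: 1·12 2·6 3·4 4·3 6·2 12·1  φ→[1+1+2+2+2+4]=12
d|14:{1,2,7,14}  Σφ=1+1+6+6=14

4, 6, 8, 10, 12, 14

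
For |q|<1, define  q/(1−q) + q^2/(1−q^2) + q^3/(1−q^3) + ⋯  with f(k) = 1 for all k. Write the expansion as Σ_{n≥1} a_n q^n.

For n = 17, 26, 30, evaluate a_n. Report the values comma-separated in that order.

[q^17] f(17)=1,f(1)=1 ⇒ 2
q^26  k|26↦f(k): 1:1 2:1 13:1 26:1  a_26=4
n=30: 30·1 15·2 10·3 6·5 5·6 3·10 2·15 1·30  f→[1+1+1+1+1+1+1+1]=8

2, 4, 8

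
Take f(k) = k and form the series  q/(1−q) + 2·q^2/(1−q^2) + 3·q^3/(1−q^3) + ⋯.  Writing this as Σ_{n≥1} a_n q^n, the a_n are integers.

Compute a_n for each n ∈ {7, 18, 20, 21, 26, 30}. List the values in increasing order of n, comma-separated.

8, 39, 42, 32, 42, 72

q^7  k|7↦f(k): 7:7 1:1  a_7=8
q^18  k|18↦f(k): 18:18 9:9 6:6 3:3 2:2 1:1  a_18=39
d|20:{20,10,5,4,2,1}  Σf=20+10+5+4+2+1=42
[q^21] f(1)=1,f(3)=3,f(7)=7,f(21)=21 ⇒ 32
[q^26] f(1)=1,f(2)=2,f(13)=13,f(26)=26 ⇒ 42
[q^30] f(30)=30,f(15)=15,f(10)=10,f(6)=6,f(5)=5,f(3)=3,f(2)=2,f(1)=1 ⇒ 72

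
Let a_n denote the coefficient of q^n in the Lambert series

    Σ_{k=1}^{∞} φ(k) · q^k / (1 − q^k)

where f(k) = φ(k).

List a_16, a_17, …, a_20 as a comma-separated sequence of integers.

q^16  k|16↦φ(k): 16:8 8:4 4:2 2:1 1:1  a_16=16
n=17: 1·17 17·1  φ→[1+16]=17
n=18: 1·18 2·9 3·6 6·3 9·2 18·1  φ→[1+1+2+2+6+6]=18
n=19: 1·19 19·1  φ→[1+18]=19
[q^20] φ(1)=1,φ(2)=1,φ(4)=2,φ(5)=4,φ(10)=4,φ(20)=8 ⇒ 20

16, 17, 18, 19, 20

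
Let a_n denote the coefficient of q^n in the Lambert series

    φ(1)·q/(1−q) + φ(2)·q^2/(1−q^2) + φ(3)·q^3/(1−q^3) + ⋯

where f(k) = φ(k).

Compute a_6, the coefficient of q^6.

n=6: 1·6 2·3 3·2 6·1  φ→[1+1+2+2]=6

a_6 = 6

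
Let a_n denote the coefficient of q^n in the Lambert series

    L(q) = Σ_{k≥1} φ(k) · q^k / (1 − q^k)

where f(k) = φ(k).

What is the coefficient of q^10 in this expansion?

[q^10] φ(10)=4,φ(5)=4,φ(2)=1,φ(1)=1 ⇒ 10

a_10 = 10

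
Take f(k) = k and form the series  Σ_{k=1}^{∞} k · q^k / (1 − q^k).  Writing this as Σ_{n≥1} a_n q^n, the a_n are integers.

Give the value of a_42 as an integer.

[q^42] f(42)=42,f(21)=21,f(14)=14,f(7)=7,f(6)=6,f(3)=3,f(2)=2,f(1)=1 ⇒ 96

a_42 = 96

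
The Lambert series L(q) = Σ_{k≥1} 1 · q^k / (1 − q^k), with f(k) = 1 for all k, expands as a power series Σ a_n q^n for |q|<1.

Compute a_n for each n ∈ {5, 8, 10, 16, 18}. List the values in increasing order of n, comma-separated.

2, 4, 4, 5, 6

q^5  k|5↦f(k): 5:1 1:1  a_5=2
n=8: 8·1 4·2 2·4 1·8  f→[1+1+1+1]=4
[q^10] f(10)=1,f(5)=1,f(2)=1,f(1)=1 ⇒ 4
q^16  k|16↦f(k): 1:1 2:1 4:1 8:1 16:1  a_16=5
q^18  k|18↦f(k): 1:1 2:1 3:1 6:1 9:1 18:1  a_18=6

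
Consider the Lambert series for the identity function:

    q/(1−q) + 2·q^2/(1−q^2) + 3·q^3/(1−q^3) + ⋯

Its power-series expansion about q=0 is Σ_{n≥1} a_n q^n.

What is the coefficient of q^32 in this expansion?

d|32:{32,16,8,4,2,1}  Σf=32+16+8+4+2+1=63

a_32 = 63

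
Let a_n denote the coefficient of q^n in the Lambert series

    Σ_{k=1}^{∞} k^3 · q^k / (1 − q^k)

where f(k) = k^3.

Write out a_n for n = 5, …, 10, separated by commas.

[q^5] f(5)=125,f(1)=1 ⇒ 126
d|6:{6,3,2,1}  Σf=216+27+8+1=252
q^7  k|7↦f(k): 7:343 1:1  a_7=344
d|8:{1,2,4,8}  Σf=1+8+64+512=585
[q^9] f(1)=1,f(3)=27,f(9)=729 ⇒ 757
d|10:{1,2,5,10}  Σf=1+8+125+1000=1134

126, 252, 344, 585, 757, 1134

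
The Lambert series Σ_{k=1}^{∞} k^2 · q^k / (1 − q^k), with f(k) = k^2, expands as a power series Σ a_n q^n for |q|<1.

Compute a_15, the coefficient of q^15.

a_15 = 260

d|15:{15,5,3,1}  Σf=225+25+9+1=260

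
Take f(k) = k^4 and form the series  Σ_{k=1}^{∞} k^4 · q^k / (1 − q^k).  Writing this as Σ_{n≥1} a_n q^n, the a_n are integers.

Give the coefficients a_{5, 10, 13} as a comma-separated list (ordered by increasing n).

626, 10642, 28562

n=5: 5·1 1·5  f→[625+1]=626
[q^10] f(1)=1,f(2)=16,f(5)=625,f(10)=10000 ⇒ 10642
d|13:{13,1}  Σf=28561+1=28562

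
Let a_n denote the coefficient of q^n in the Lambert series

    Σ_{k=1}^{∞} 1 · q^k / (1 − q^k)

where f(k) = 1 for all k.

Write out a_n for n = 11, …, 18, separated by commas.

2, 6, 2, 4, 4, 5, 2, 6

n=11: 11·1 1·11  f→[1+1]=2
q^12  k|12↦f(k): 12:1 6:1 4:1 3:1 2:1 1:1  a_12=6
d|13:{1,13}  Σf=1+1=2
d|14:{1,2,7,14}  Σf=1+1+1+1=4
n=15: 15·1 5·3 3·5 1·15  f→[1+1+1+1]=4
d|16:{16,8,4,2,1}  Σf=1+1+1+1+1=5
[q^17] f(17)=1,f(1)=1 ⇒ 2
q^18  k|18↦f(k): 18:1 9:1 6:1 3:1 2:1 1:1  a_18=6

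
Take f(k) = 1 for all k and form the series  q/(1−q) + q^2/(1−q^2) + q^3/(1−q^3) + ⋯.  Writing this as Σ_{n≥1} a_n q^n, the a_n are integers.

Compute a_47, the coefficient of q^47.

a_47 = 2

n=47: 47·1 1·47  f→[1+1]=2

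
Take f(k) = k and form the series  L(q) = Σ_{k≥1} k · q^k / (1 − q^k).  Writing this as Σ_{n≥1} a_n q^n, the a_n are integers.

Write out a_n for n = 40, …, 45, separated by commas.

90, 42, 96, 44, 84, 78

n=40: 40·1 20·2 10·4 8·5 5·8 4·10 2·20 1·40  f→[40+20+10+8+5+4+2+1]=90
d|41:{1,41}  Σf=1+41=42
n=42: 42·1 21·2 14·3 7·6 6·7 3·14 2·21 1·42  f→[42+21+14+7+6+3+2+1]=96
n=43: 1·43 43·1  f→[1+43]=44
[q^44] f(44)=44,f(22)=22,f(11)=11,f(4)=4,f(2)=2,f(1)=1 ⇒ 84
d|45:{45,15,9,5,3,1}  Σf=45+15+9+5+3+1=78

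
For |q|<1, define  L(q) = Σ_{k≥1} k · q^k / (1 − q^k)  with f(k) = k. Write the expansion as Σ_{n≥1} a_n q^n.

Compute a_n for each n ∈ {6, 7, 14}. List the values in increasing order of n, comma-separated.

12, 8, 24

d|6:{1,2,3,6}  Σf=1+2+3+6=12
[q^7] f(1)=1,f(7)=7 ⇒ 8
n=14: 1·14 2·7 7·2 14·1  f→[1+2+7+14]=24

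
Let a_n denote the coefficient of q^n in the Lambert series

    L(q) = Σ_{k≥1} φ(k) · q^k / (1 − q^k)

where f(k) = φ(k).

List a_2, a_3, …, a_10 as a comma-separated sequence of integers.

d|2:{1,2}  Σφ=1+1=2
[q^3] φ(3)=2,φ(1)=1 ⇒ 3
n=4: 4·1 2·2 1·4  φ→[2+1+1]=4
d|5:{5,1}  Σφ=4+1=5
n=6: 6·1 3·2 2·3 1·6  φ→[2+2+1+1]=6
d|7:{1,7}  Σφ=1+6=7
n=8: 1·8 2·4 4·2 8·1  φ→[1+1+2+4]=8
d|9:{1,3,9}  Σφ=1+2+6=9
[q^10] φ(1)=1,φ(2)=1,φ(5)=4,φ(10)=4 ⇒ 10

2, 3, 4, 5, 6, 7, 8, 9, 10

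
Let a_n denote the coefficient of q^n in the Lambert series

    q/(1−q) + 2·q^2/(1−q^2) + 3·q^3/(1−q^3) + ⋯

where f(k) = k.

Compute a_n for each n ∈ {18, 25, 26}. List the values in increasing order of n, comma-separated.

[q^18] f(1)=1,f(2)=2,f(3)=3,f(6)=6,f(9)=9,f(18)=18 ⇒ 39
n=25: 25·1 5·5 1·25  f→[25+5+1]=31
n=26: 1·26 2·13 13·2 26·1  f→[1+2+13+26]=42

39, 31, 42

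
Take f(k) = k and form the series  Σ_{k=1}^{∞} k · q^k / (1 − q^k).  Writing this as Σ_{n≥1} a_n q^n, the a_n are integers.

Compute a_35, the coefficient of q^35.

a_35 = 48

n=35: 1·35 5·7 7·5 35·1  f→[1+5+7+35]=48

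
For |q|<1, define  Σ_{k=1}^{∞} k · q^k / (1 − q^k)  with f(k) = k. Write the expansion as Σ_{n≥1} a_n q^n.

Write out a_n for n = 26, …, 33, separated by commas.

d|26:{1,2,13,26}  Σf=1+2+13+26=42
[q^27] f(27)=27,f(9)=9,f(3)=3,f(1)=1 ⇒ 40
d|28:{1,2,4,7,14,28}  Σf=1+2+4+7+14+28=56
[q^29] f(29)=29,f(1)=1 ⇒ 30
[q^30] f(30)=30,f(15)=15,f(10)=10,f(6)=6,f(5)=5,f(3)=3,f(2)=2,f(1)=1 ⇒ 72
q^31  k|31↦f(k): 1:1 31:31  a_31=32
[q^32] f(1)=1,f(2)=2,f(4)=4,f(8)=8,f(16)=16,f(32)=32 ⇒ 63
[q^33] f(33)=33,f(11)=11,f(3)=3,f(1)=1 ⇒ 48

42, 40, 56, 30, 72, 32, 63, 48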